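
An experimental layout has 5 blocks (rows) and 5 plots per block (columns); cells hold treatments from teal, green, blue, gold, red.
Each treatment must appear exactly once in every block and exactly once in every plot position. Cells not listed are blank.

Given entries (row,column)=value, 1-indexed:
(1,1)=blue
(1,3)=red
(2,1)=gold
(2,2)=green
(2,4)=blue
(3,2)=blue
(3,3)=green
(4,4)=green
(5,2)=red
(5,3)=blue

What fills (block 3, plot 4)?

red

Block 2, plot 3: block 2 has {green, blue, gold} and plot 3 has {green, blue, red}, leaving only teal.
Block 2, plot 5: block 2 has {teal, green, blue, gold} and plot 5 has {}, leaving only red.
Block 4, plot 3: block 4 has {green} and plot 3 has {teal, green, blue, red}, leaving only gold.
Block 4, plot 2: block 4 has {green, gold} and plot 2 has {green, blue, red}, leaving only teal.
Block 1, plot 2: block 1 has {blue, red} and plot 2 has {teal, green, blue, red}, leaving only gold.
Block 1, plot 4: block 1 has {blue, gold, red} and plot 4 has {green, blue}, leaving only teal.
Block 1, plot 5: block 1 has {teal, blue, gold, red} and plot 5 has {red}, leaving only green.
Block 4, plot 1: block 4 has {teal, green, gold} and plot 1 has {blue, gold}, leaving only red.
Block 3, plot 1: block 3 has {green, blue} and plot 1 has {blue, gold, red}, leaving only teal.
Block 3, plot 5: block 3 has {teal, green, blue} and plot 5 has {green, red}, leaving only gold.
Block 3 already has {teal, green, blue, gold} and plot 4 already has {teal, green, blue}, so block 3, plot 4 must be red.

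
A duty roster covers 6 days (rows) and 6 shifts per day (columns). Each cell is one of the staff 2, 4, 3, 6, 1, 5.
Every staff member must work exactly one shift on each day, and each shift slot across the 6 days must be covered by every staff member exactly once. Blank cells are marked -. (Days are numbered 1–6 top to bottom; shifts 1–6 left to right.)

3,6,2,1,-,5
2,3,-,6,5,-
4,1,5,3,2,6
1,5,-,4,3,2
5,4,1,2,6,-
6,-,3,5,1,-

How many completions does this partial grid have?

1

Day 1, shift 5: eliminating its day and shift leaves {4}.
Day 2, shift 3: eliminating its day and shift leaves {4}.
Day 2, shift 6: eliminating its day and shift leaves {4, 1}.
Day 4, shift 3: eliminating its day and shift leaves {6}.
Day 5, shift 6: eliminating its day and shift leaves {3}.
Day 6, shift 2: eliminating its day and shift leaves {2}.
Day 6, shift 6: eliminating its day and shift leaves {4}.
Only one assignment across all blanks avoids any day or shift repeat, giving 1 completion.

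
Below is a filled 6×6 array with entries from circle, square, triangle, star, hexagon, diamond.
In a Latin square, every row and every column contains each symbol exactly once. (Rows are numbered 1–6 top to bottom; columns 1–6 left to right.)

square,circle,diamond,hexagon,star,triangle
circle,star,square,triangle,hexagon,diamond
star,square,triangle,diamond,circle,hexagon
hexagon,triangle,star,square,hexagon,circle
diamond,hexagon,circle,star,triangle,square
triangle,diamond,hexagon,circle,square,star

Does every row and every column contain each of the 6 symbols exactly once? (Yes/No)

Row 4 contains hexagon twice (at columns 1 and 5), so it is not a permutation.

No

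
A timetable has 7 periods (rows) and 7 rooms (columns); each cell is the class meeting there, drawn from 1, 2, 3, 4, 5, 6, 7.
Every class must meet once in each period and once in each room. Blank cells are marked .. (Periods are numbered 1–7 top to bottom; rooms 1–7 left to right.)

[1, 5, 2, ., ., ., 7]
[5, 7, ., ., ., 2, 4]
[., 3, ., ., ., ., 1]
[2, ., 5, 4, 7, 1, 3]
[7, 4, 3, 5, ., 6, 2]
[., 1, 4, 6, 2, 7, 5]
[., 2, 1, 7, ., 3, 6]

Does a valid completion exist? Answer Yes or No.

Yes

No period or room among the givens repeats a symbol, and propagating forced cells runs into no contradiction.
One valid completion exists (for instance, 1 5 2 3 6 4 7 / 5 7 6 1 3 2 4 / 6 3 7 2 4 5 1 / 2 6 5 4 7 1 3 / 7 4 3 5 1 6 2 / 3 1 4 6 2 7 5 / 4 2 1 7 5 3 6).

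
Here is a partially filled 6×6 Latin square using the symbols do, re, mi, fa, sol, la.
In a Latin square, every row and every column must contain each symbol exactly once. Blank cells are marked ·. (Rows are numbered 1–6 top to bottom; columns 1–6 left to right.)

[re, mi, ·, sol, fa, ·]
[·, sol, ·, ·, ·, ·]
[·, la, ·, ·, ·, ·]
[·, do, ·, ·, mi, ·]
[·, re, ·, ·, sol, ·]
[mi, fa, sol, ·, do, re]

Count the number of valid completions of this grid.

Row 1, column 3: eliminating its row and column leaves {do, la}.
Row 1, column 6: eliminating its row and column leaves {do, la}.
Row 2, column 1: eliminating its row and column leaves {do, fa, la}.
Row 2, column 3: eliminating its row and column leaves {do, re, mi, fa, la}.
Row 2, column 4: eliminating its row and column leaves {do, re, mi, fa, la}.
Row 2, column 5: eliminating its row and column leaves {re, la}.
Row 2, column 6: eliminating its row and column leaves {do, mi, fa, la}.
Row 3, column 1: eliminating its row and column leaves {do, fa, sol}.
Row 3, column 3: eliminating its row and column leaves {do, re, mi, fa}.
Row 3, column 4: eliminating its row and column leaves {do, re, mi, fa}.
Row 3, column 5: eliminating its row and column leaves {re}.
Row 3, column 6: eliminating its row and column leaves {do, mi, fa, sol}.
Row 4, column 1: eliminating its row and column leaves {fa, sol, la}.
Row 4, column 3: eliminating its row and column leaves {re, fa, la}.
Row 4, column 4: eliminating its row and column leaves {re, fa, la}.
Row 4, column 6: eliminating its row and column leaves {fa, sol, la}.
Row 5, column 1: eliminating its row and column leaves {do, fa, la}.
Row 5, column 3: eliminating its row and column leaves {do, mi, fa, la}.
Row 5, column 4: eliminating its row and column leaves {do, mi, fa, la}.
Row 5, column 6: eliminating its row and column leaves {do, mi, fa, la}.
Row 6, column 4: eliminating its row and column leaves {la}.
Enumerating the assignments across these blanks that avoid any row or column repeat gives 32 completions.

32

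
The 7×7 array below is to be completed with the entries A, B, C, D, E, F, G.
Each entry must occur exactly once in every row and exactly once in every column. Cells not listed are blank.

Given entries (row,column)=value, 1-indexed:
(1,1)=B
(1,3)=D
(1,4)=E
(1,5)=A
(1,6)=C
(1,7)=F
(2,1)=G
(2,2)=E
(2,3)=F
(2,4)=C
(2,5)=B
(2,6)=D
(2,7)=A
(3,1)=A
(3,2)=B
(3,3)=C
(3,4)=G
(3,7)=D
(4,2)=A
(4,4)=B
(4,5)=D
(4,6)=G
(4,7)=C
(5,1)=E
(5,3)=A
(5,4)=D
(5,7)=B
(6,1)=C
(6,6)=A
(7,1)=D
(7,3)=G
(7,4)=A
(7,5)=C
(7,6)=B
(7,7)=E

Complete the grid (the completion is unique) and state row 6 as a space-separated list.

Row 6, column 4: row 6 has {A, C} and column 4 has {A, B, C, D, E, G}, leaving only F.
Row 6, column 7: row 6 has {A, C, F} and column 7 has {A, B, C, D, E, F}, leaving only G.
Row 6, column 2: row 6 has {A, C, F, G} and column 2 has {A, B, E}, leaving only D.
Row 6, column 5: row 6 has {A, C, D, F, G} and column 5 has {A, B, C, D}, leaving only E.
Row 6, column 3: row 6 has {A, C, D, E, F, G} and column 3 has {A, C, D, F, G}, leaving only B.
So row 6 reads: C D B F E A G.

C D B F E A G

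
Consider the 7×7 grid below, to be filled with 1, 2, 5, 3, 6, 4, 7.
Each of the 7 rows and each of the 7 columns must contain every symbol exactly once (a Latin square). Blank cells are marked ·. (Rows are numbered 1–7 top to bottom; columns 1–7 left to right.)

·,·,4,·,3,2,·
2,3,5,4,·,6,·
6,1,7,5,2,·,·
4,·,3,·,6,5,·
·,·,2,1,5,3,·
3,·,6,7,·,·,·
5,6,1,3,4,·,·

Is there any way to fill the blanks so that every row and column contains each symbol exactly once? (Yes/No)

No

Row 1, column 4: row 1 has {2, 3, 4} and column 4 has {1, 5, 3, 4, 7}, so it must be 6.
Row 3, column 6: row 3 has {1, 2, 5, 6, 7} and column 6 has {2, 5, 3, 6}, so it must be 4.
Row 3, column 7: row 3 has {1, 2, 5, 6, 4, 7} and column 7 has {}, so it must be 3.
Row 4, column 4: row 4 has {5, 3, 6, 4} and column 4 has {1, 5, 3, 6, 4, 7}, so it must be 2.
Row 4, column 2: row 4 has {2, 5, 3, 6, 4} and column 2 has {1, 3, 6}, so it must be 7.
Row 1, column 2: row 1 has {2, 3, 6, 4} and column 2 has {1, 3, 6, 7}, so it must be 5.
Row 4, column 7: row 4 has {2, 5, 3, 6, 4, 7} and column 7 has {3}, so it must be 1.
Row 1, column 7: row 1 has {2, 5, 3, 6, 4} and column 7 has {1, 3}, so it must be 7.
Now row 2, column 7: row 2 together with column 7 already contain {1, 2, 5, 3, 6, 4, 7} — every symbol — so nothing can go there. The grid has no valid completion.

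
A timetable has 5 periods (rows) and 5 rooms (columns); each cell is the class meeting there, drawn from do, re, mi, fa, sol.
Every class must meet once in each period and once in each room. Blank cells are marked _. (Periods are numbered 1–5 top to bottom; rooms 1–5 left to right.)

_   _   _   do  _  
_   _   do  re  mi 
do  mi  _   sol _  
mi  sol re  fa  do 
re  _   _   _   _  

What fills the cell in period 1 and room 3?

Period 2, room 2: period 2 has {do, re, mi} and room 2 has {mi, sol}, leaving only fa.
Period 1, room 2: period 1 has {do} and room 2 has {mi, fa, sol}, leaving only re.
Period 2, room 1: period 2 has {do, re, mi, fa} and room 1 has {do, re, mi}, leaving only sol.
Period 1, room 1: period 1 has {do, re} and room 1 has {do, re, mi, sol}, leaving only fa.
Period 1, room 5: period 1 has {do, re, fa} and room 5 has {do, mi}, leaving only sol.
Period 1 already has {do, re, fa, sol} and room 3 already has {do, re}, so period 1, room 3 must be mi.

mi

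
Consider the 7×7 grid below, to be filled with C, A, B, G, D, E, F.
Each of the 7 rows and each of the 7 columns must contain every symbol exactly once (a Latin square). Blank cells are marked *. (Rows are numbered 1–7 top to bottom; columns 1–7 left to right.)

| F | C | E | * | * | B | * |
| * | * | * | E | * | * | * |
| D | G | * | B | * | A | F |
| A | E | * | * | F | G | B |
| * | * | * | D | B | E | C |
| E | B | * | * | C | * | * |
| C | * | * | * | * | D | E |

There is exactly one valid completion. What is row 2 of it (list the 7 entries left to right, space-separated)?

B D F E A C G

Row 3, column 3: row 3 has {A, B, G, D, F} and column 3 has {E}, leaving only C.
Row 3, column 5: row 3 has {C, A, B, G, D, F} and column 5 has {C, B, F}, leaving only E.
Row 4, column 3: row 4 has {A, B, G, E, F} and column 3 has {C, E}, leaving only D.
Row 4, column 4: row 4 has {A, B, G, D, E, F} and column 4 has {B, D, E}, leaving only C.
Row 5, column 1: row 5 has {C, B, D, E} and column 1 has {C, A, D, E, F}, leaving only G.
Row 2, column 1: row 2 has {E} and column 1 has {C, A, G, D, E, F}, leaving only B.
Row 6, column 6: row 6 has {C, B, E} and column 6 has {A, B, G, D, E}, leaving only F.
Row 2, column 6: row 2 has {B, E} and column 6 has {A, B, G, D, E, F}, leaving only C.
Row 2, column 2 is narrowed to {A, D, F}; only D is consistent with the remaining cells.
Row 2, column 3 is narrowed to {A, G, F}; only F is consistent with the remaining cells.
Row 5, column 3: row 5 has {C, B, G, D, E} and column 3 has {C, D, E, F}, leaving only A.
Row 5, column 2: row 5 has {C, A, B, G, D, E} and column 2 has {C, B, G, D, E}, leaving only F.
Row 6, column 3: row 6 has {C, B, E, F} and column 3 has {C, A, D, E, F}, leaving only G.
Row 6, column 4: row 6 has {C, B, G, E, F} and column 4 has {C, B, D, E}, leaving only A.
Row 1, column 4: row 1 has {C, B, E, F} and column 4 has {C, A, B, D, E}, leaving only G.
Row 6, column 7: row 6 has {C, A, B, G, E, F} and column 7 has {C, B, E, F}, leaving only D.
Row 1, column 7: row 1 has {C, B, G, E, F} and column 7 has {C, B, D, E, F}, leaving only A.
Row 2, column 7: row 2 has {C, B, D, E, F} and column 7 has {C, A, B, D, E, F}, leaving only G.
Row 2, column 5: row 2 has {C, B, G, D, E, F} and column 5 has {C, B, E, F}, leaving only A.
So row 2 reads: B D F E A C G.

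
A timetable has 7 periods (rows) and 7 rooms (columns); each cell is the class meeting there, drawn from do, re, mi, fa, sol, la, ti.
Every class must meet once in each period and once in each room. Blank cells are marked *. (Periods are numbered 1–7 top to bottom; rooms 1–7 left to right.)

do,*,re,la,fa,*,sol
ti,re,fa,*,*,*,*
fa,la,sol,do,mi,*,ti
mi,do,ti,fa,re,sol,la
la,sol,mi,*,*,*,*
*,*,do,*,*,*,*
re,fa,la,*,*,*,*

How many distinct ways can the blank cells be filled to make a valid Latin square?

Period 1, room 2: eliminating its period and room leaves {mi, ti}.
Period 1, room 6: eliminating its period and room leaves {mi, ti}.
Period 2, room 4: eliminating its period and room leaves {mi, sol}.
Period 2, room 5: eliminating its period and room leaves {do, sol, la}.
Period 2, room 6: eliminating its period and room leaves {do, mi, la}.
Period 2, room 7: eliminating its period and room leaves {do, mi}.
Period 3, room 6: eliminating its period and room leaves {re}.
Period 5, room 4: eliminating its period and room leaves {re, ti}.
Period 5, room 5: eliminating its period and room leaves {do, ti}.
Period 5, room 6: eliminating its period and room leaves {do, re, fa, ti}.
Period 5, room 7: eliminating its period and room leaves {do, re, fa}.
Period 6, room 1: eliminating its period and room leaves {sol}.
Period 6, room 2: eliminating its period and room leaves {mi, ti}.
Period 6, room 4: eliminating its period and room leaves {re, mi, sol, ti}.
Period 6, room 5: eliminating its period and room leaves {sol, la, ti}.
Period 6, room 6: eliminating its period and room leaves {re, mi, fa, la, ti}.
Period 6, room 7: eliminating its period and room leaves {re, mi, fa}.
Period 7, room 4: eliminating its period and room leaves {mi, sol, ti}.
Period 7, room 5: eliminating its period and room leaves {do, sol, ti}.
Period 7, room 6: eliminating its period and room leaves {do, mi, ti}.
Period 7, room 7: eliminating its period and room leaves {do, mi}.
Enumerating the assignments across these blanks that avoid any period or room repeat gives 7 completions.

7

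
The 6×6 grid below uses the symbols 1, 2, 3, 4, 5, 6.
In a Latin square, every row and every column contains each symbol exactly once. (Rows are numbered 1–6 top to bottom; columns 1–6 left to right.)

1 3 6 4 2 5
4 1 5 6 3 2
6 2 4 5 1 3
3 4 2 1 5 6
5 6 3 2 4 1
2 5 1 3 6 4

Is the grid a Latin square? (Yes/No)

Yes

Each row is a permutation of the 6 symbols, and so is each column.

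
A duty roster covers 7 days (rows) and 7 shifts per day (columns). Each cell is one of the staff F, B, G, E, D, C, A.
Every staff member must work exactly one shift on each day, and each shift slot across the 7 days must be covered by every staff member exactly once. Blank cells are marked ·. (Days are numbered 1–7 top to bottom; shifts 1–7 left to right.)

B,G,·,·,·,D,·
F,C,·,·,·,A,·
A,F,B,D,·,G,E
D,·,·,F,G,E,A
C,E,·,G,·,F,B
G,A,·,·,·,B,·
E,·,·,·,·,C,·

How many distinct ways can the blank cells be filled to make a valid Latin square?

Day 1, shift 3: eliminating its day and shift leaves {F, E, C, A}.
Day 1, shift 4: eliminating its day and shift leaves {E, C, A}.
Day 1, shift 5: eliminating its day and shift leaves {F, E, C, A}.
Day 1, shift 7: eliminating its day and shift leaves {F, C}.
Day 2, shift 3: eliminating its day and shift leaves {G, E, D}.
Day 2, shift 4: eliminating its day and shift leaves {B, E}.
Day 2, shift 5: eliminating its day and shift leaves {B, E, D}.
Day 2, shift 7: eliminating its day and shift leaves {G, D}.
Day 3, shift 5: eliminating its day and shift leaves {C}.
Day 4, shift 2: eliminating its day and shift leaves {B}.
Day 4, shift 3: eliminating its day and shift leaves {C}.
Day 5, shift 3: eliminating its day and shift leaves {D, A}.
Day 5, shift 5: eliminating its day and shift leaves {D, A}.
Day 6, shift 3: eliminating its day and shift leaves {F, E, D, C}.
Day 6, shift 4: eliminating its day and shift leaves {E, C}.
Day 6, shift 5: eliminating its day and shift leaves {F, E, D, C}.
Day 6, shift 7: eliminating its day and shift leaves {F, D, C}.
Day 7, shift 2: eliminating its day and shift leaves {B, D}.
Day 7, shift 3: eliminating its day and shift leaves {F, G, D, A}.
Day 7, shift 4: eliminating its day and shift leaves {B, A}.
Day 7, shift 5: eliminating its day and shift leaves {F, B, D, A}.
Day 7, shift 7: eliminating its day and shift leaves {F, G, D}.
Enumerating the assignments across these blanks that avoid any day or shift repeat gives 8 completions.

8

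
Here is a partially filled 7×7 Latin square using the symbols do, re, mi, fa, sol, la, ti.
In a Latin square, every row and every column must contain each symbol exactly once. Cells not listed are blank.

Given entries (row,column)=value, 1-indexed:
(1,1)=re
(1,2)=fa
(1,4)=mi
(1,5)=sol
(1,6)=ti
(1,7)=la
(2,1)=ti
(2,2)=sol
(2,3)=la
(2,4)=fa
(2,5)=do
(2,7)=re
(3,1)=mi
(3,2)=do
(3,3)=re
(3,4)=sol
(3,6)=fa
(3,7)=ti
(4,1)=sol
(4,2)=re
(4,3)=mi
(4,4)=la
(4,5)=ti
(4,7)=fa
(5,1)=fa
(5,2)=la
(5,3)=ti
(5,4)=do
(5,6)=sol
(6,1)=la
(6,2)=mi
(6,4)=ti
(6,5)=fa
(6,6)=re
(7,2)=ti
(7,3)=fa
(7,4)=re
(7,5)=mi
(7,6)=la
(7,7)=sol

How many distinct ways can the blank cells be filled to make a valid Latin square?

1

Row 1, column 3: eliminating its row and column leaves {do}.
Row 2, column 6: eliminating its row and column leaves {mi}.
Row 3, column 5: eliminating its row and column leaves {la}.
Row 4, column 6: eliminating its row and column leaves {do}.
Row 5, column 5: eliminating its row and column leaves {re}.
Row 5, column 7: eliminating its row and column leaves {mi}.
Row 6, column 3: eliminating its row and column leaves {do, sol}.
Row 6, column 7: eliminating its row and column leaves {do}.
Row 7, column 1: eliminating its row and column leaves {do}.
Only one assignment across all blanks avoids any row or column repeat, giving 1 completion.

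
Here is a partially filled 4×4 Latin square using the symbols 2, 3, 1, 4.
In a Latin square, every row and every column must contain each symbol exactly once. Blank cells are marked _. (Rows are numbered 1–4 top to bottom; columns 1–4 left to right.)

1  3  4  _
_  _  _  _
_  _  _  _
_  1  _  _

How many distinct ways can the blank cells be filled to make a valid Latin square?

8

Row 1, column 4: eliminating its row and column leaves {2}.
Row 2, column 1: eliminating its row and column leaves {2, 3, 4}.
Row 2, column 2: eliminating its row and column leaves {2, 4}.
Row 2, column 3: eliminating its row and column leaves {2, 3, 1}.
Row 2, column 4: eliminating its row and column leaves {2, 3, 1, 4}.
Row 3, column 1: eliminating its row and column leaves {2, 3, 4}.
Row 3, column 2: eliminating its row and column leaves {2, 4}.
Row 3, column 3: eliminating its row and column leaves {2, 3, 1}.
Row 3, column 4: eliminating its row and column leaves {2, 3, 1, 4}.
Row 4, column 1: eliminating its row and column leaves {2, 3, 4}.
Row 4, column 3: eliminating its row and column leaves {2, 3}.
Row 4, column 4: eliminating its row and column leaves {2, 3, 4}.
Enumerating the assignments across these blanks that avoid any row or column repeat gives 8 completions.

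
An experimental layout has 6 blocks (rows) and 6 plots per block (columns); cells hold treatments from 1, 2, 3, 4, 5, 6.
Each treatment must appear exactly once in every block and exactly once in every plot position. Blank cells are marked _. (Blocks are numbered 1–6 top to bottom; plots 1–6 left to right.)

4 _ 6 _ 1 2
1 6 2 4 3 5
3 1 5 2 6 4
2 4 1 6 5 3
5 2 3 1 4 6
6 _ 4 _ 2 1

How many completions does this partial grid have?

2

Block 1, plot 2: eliminating its block and plot leaves {3, 5}.
Block 1, plot 4: eliminating its block and plot leaves {3, 5}.
Block 6, plot 2: eliminating its block and plot leaves {3, 5}.
Block 6, plot 4: eliminating its block and plot leaves {3, 5}.
Enumerating the assignments across these blanks that avoid any block or plot repeat gives 2 completions.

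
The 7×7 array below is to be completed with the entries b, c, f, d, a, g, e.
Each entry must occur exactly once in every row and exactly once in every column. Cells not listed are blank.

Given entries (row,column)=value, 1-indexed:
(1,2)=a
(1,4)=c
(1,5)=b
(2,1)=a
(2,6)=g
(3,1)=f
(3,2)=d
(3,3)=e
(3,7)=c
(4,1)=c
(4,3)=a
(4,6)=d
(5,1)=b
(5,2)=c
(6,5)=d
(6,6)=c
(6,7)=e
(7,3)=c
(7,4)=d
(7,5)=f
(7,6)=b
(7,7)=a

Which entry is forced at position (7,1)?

e

Row 3, column 6: row 3 has {c, f, d, e} and column 6 has {b, c, d, g}, leaving only a.
Row 3, column 5: row 3 has {c, f, d, a, e} and column 5 has {b, f, d}, leaving only g.
Row 3, column 4: row 3 has {c, f, d, a, g, e} and column 4 has {c, d}, leaving only b.
Row 4, column 5: row 4 has {c, d, a} and column 5 has {b, f, d, g}, leaving only e.
Row 2, column 5: row 2 has {a, g} and column 5 has {b, f, d, g, e}, leaving only c.
Row 5, column 5: row 5 has {b, c} and column 5 has {b, c, f, d, g, e}, leaving only a.
Row 6, column 1: row 6 has {c, d, e} and column 1 has {b, c, f, a}, leaving only g.
Row 7 already has {b, c, f, d, a} and column 1 already has {b, c, f, a, g}, so row 7, column 1 must be e.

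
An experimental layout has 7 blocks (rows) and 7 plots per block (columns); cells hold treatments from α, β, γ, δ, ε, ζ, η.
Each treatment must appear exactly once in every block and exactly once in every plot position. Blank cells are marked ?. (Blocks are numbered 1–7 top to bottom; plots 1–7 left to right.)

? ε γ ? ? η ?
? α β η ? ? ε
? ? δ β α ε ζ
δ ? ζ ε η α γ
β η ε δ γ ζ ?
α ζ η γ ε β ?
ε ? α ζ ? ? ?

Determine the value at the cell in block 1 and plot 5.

δ

Block 1, plot 1: block 1 has {γ, ε, η} and plot 1 has {α, β, δ, ε}, leaving only ζ.
Block 1, plot 4: block 1 has {γ, ε, ζ, η} and plot 4 has {β, γ, δ, ε, ζ, η}, leaving only α.
Block 2, plot 1: block 2 has {α, β, ε, η} and plot 1 has {α, β, δ, ε, ζ}, leaving only γ.
Block 2, plot 6: block 2 has {α, β, γ, ε, η} and plot 6 has {α, β, ε, ζ, η}, leaving only δ.
Block 2, plot 5: block 2 has {α, β, γ, δ, ε, η} and plot 5 has {α, γ, ε, η}, leaving only ζ.
Block 3, plot 1: block 3 has {α, β, δ, ε, ζ} and plot 1 has {α, β, γ, δ, ε, ζ}, leaving only η.
Block 3, plot 2: block 3 has {α, β, δ, ε, ζ, η} and plot 2 has {α, ε, ζ, η}, leaving only γ.
Block 4, plot 2: block 4 has {α, γ, δ, ε, ζ, η} and plot 2 has {α, γ, ε, ζ, η}, leaving only β.
Block 5, plot 7: block 5 has {β, γ, δ, ε, ζ, η} and plot 7 has {γ, ε, ζ}, leaving only α.
Block 6, plot 7: block 6 has {α, β, γ, ε, ζ, η} and plot 7 has {α, γ, ε, ζ}, leaving only δ.
Block 1, plot 7: block 1 has {α, γ, ε, ζ, η} and plot 7 has {α, γ, δ, ε, ζ}, leaving only β.
Block 1 already has {α, β, γ, ε, ζ, η} and plot 5 already has {α, γ, ε, ζ, η}, so block 1, plot 5 must be δ.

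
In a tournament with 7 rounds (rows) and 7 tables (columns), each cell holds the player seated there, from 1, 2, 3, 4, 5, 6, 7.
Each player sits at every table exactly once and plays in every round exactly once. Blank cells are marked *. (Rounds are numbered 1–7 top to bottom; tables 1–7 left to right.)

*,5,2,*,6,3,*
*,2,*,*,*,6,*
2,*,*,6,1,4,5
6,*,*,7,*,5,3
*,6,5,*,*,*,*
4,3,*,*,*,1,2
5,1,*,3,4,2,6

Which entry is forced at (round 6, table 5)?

Round 3, table 2: round 3 has {1, 2, 4, 5, 6} and table 2 has {1, 2, 3, 5, 6}, leaving only 7.
Round 3, table 3: round 3 has {1, 2, 4, 5, 6, 7} and table 3 has {2, 5}, leaving only 3.
Round 4, table 2: round 4 has {3, 5, 6, 7} and table 2 has {1, 2, 3, 5, 6, 7}, leaving only 4.
Round 4, table 3: round 4 has {3, 4, 5, 6, 7} and table 3 has {2, 3, 5}, leaving only 1.
Round 4, table 5: round 4 has {1, 3, 4, 5, 6, 7} and table 5 has {1, 4, 6}, leaving only 2.
Round 5, table 6: round 5 has {5, 6} and table 6 has {1, 2, 3, 4, 5, 6}, leaving only 7.
Round 5, table 5: round 5 has {5, 6, 7} and table 5 has {1, 2, 4, 6}, leaving only 3.
Round 5, table 1: round 5 has {3, 5, 6, 7} and table 1 has {2, 4, 5, 6}, leaving only 1.
Round 1, table 1: round 1 has {2, 3, 5, 6} and table 1 has {1, 2, 4, 5, 6}, leaving only 7.
Round 2, table 1: round 2 has {2, 6} and table 1 has {1, 2, 4, 5, 6, 7}, leaving only 3.
Round 5, table 7: round 5 has {1, 3, 5, 6, 7} and table 7 has {2, 3, 5, 6}, leaving only 4.
Round 1, table 7: round 1 has {2, 3, 5, 6, 7} and table 7 has {2, 3, 4, 5, 6}, leaving only 1.
Round 1, table 4: round 1 has {1, 2, 3, 5, 6, 7} and table 4 has {3, 6, 7}, leaving only 4.
Round 2, table 7: round 2 has {2, 3, 6} and table 7 has {1, 2, 3, 4, 5, 6}, leaving only 7.
Round 2, table 3: round 2 has {2, 3, 6, 7} and table 3 has {1, 2, 3, 5}, leaving only 4.
Round 2, table 5: round 2 has {2, 3, 4, 6, 7} and table 5 has {1, 2, 3, 4, 6}, leaving only 5.
Round 6 already has {1, 2, 3, 4} and table 5 already has {1, 2, 3, 4, 5, 6}, so round 6, table 5 must be 7.

7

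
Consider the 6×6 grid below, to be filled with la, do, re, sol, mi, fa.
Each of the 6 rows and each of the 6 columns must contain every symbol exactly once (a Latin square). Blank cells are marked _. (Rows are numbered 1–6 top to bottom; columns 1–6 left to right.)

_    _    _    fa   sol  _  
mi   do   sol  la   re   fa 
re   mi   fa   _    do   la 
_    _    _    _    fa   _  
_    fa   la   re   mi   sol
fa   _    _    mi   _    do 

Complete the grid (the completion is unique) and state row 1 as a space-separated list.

Row 3, column 4: row 3 has {la, do, re, mi, fa} and column 4 has {la, re, mi, fa}, leaving only sol.
Row 4, column 4: row 4 has {fa} and column 4 has {la, re, sol, mi, fa}, leaving only do.
Row 5, column 1: row 5 has {la, re, sol, mi, fa} and column 1 has {re, mi, fa}, leaving only do.
Row 1, column 1: row 1 has {sol, fa} and column 1 has {do, re, mi, fa}, leaving only la.
Row 1, column 2: row 1 has {la, sol, fa} and column 2 has {do, mi, fa}, leaving only re.
Row 1, column 6: row 1 has {la, re, sol, fa} and column 6 has {la, do, sol, fa}, leaving only mi.
Row 1, column 3: row 1 has {la, re, sol, mi, fa} and column 3 has {la, sol, fa}, leaving only do.
So row 1 reads: la re do fa sol mi.

la re do fa sol mi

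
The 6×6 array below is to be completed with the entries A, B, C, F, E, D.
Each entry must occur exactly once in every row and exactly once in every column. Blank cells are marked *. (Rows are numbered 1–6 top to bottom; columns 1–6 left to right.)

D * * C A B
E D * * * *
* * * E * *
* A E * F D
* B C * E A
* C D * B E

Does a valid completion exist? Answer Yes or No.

Yes

No row or column among the givens repeats a symbol, and propagating forced cells runs into no contradiction.
One valid completion exists (for instance, D E F C A B / E D B A C F / B F A E D C / C A E B F D / F B C D E A / A C D F B E).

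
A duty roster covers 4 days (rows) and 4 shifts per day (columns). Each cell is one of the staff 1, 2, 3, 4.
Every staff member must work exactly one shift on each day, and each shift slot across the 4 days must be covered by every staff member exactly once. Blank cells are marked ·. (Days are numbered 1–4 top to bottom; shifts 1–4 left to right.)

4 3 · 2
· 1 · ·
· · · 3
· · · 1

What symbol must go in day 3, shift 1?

Day 1, shift 3: day 1 has {2, 3, 4} and shift 3 has {}, leaving only 1.
Day 2, shift 4: day 2 has {1} and shift 4 has {1, 2, 3}, leaving only 4.
Day 3, shift 1 is narrowed to {1, 2}.
If it were 2, then day 4, shift 1 would be left with no valid symbol.
So day 3, shift 1 must be 1.

1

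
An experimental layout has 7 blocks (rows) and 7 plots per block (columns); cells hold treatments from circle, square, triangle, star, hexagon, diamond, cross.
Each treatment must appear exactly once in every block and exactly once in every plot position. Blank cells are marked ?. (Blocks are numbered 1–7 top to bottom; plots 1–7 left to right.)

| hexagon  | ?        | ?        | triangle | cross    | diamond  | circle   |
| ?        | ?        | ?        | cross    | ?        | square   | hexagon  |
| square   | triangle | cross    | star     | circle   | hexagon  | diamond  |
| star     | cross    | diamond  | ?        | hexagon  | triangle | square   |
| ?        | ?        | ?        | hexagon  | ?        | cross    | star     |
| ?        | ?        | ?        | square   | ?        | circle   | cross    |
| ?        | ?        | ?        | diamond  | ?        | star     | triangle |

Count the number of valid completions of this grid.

Block 1, plot 2: eliminating its block and plot leaves {square, star}.
Block 1, plot 3: eliminating its block and plot leaves {square, star}.
Block 2, plot 1: eliminating its block and plot leaves {circle, triangle, diamond}.
Block 2, plot 2: eliminating its block and plot leaves {circle, star, diamond}.
Block 2, plot 3: eliminating its block and plot leaves {circle, triangle, star}.
Block 2, plot 5: eliminating its block and plot leaves {triangle, star, diamond}.
Block 4, plot 4: eliminating its block and plot leaves {circle}.
Block 5, plot 1: eliminating its block and plot leaves {circle, triangle, diamond}.
Block 5, plot 2: eliminating its block and plot leaves {circle, square, diamond}.
Block 5, plot 3: eliminating its block and plot leaves {circle, square, triangle}.
Block 5, plot 5: eliminating its block and plot leaves {square, triangle, diamond}.
Block 6, plot 1: eliminating its block and plot leaves {triangle, diamond}.
Block 6, plot 2: eliminating its block and plot leaves {star, hexagon, diamond}.
Block 6, plot 3: eliminating its block and plot leaves {triangle, star, hexagon}.
Block 6, plot 5: eliminating its block and plot leaves {triangle, star, diamond}.
Block 7, plot 1: eliminating its block and plot leaves {circle, cross}.
Block 7, plot 2: eliminating its block and plot leaves {circle, square, hexagon}.
Block 7, plot 3: eliminating its block and plot leaves {circle, square, hexagon}.
Block 7, plot 5: eliminating its block and plot leaves {square}.
Enumerating the assignments across these blanks that avoid any block or plot repeat gives 10 completions.

10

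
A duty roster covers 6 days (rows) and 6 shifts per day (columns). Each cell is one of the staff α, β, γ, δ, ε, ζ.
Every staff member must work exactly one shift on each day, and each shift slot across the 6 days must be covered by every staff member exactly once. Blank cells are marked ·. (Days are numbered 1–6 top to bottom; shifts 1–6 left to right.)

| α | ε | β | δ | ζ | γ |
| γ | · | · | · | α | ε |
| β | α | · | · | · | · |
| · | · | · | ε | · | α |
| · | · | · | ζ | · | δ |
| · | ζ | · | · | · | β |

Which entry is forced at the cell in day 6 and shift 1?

δ

Day 2, shift 4: day 2 has {α, γ, ε} and shift 4 has {δ, ε, ζ}, leaving only β.
Day 2, shift 2: day 2 has {α, β, γ, ε} and shift 2 has {α, ε, ζ}, leaving only δ.
Day 2, shift 3: day 2 has {α, β, γ, δ, ε} and shift 3 has {β}, leaving only ζ.
Day 3, shift 4: day 3 has {α, β} and shift 4 has {β, δ, ε, ζ}, leaving only γ.
Day 3, shift 6: day 3 has {α, β, γ} and shift 6 has {α, β, γ, δ, ε}, leaving only ζ.
Day 5, shift 1: day 5 has {δ, ζ} and shift 1 has {α, β, γ}, leaving only ε.
Day 6 already has {β, ζ} and shift 1 already has {α, β, γ, ε}, so day 6, shift 1 must be δ.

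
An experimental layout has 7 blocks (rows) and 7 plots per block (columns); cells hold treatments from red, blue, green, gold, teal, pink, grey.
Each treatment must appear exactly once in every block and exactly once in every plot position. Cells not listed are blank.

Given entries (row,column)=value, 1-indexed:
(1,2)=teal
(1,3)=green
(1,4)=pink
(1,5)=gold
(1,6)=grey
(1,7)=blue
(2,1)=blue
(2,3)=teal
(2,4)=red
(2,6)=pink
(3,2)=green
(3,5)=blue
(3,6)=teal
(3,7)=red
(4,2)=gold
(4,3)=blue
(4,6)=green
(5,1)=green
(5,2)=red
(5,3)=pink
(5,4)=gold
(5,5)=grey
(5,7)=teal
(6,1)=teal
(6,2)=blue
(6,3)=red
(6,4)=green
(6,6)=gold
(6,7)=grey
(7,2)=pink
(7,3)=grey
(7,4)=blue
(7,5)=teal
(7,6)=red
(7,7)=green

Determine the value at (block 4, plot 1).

grey

Block 1, plot 1: block 1 has {blue, green, gold, teal, pink, grey} and plot 1 has {blue, green, teal}, leaving only red.
Block 2, plot 2: block 2 has {red, blue, teal, pink} and plot 2 has {red, blue, green, gold, teal, pink}, leaving only grey.
Block 2, plot 5: block 2 has {red, blue, teal, pink, grey} and plot 5 has {blue, gold, teal, grey}, leaving only green.
Block 2, plot 7: block 2 has {red, blue, green, teal, pink, grey} and plot 7 has {red, blue, green, teal, grey}, leaving only gold.
Block 3, plot 3: block 3 has {red, blue, green, teal} and plot 3 has {red, blue, green, teal, pink, grey}, leaving only gold.
Block 3, plot 4: block 3 has {red, blue, green, gold, teal} and plot 4 has {red, blue, green, gold, pink}, leaving only grey.
Block 3, plot 1: block 3 has {red, blue, green, gold, teal, grey} and plot 1 has {red, blue, green, teal}, leaving only pink.
Block 4 already has {blue, green, gold} and plot 1 already has {red, blue, green, teal, pink}, so block 4, plot 1 must be grey.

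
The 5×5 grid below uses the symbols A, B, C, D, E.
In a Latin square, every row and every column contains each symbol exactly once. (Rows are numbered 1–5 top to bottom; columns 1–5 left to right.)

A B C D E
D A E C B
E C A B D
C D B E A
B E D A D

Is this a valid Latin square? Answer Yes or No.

No

Column 5 contains D twice (at rows 3 and 5), so it is not a permutation.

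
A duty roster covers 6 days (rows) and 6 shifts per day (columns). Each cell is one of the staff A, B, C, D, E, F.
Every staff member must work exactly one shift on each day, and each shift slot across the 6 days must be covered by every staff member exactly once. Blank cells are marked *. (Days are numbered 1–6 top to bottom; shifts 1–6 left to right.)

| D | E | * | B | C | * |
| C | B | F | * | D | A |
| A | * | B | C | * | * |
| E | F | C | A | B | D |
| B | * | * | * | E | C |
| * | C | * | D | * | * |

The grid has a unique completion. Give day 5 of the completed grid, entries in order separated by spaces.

B A D F E C

Day 5, shift 4: day 5 has {B, C, E} and shift 4 has {A, B, C, D}, leaving only F.
Day 1, shift 3: day 1 has {B, C, D, E} and shift 3 has {B, C, F}, leaving only A.
Day 5, shift 3: day 5 has {B, C, E, F} and shift 3 has {A, B, C, F}, leaving only D.
Day 5, shift 2: day 5 has {B, C, D, E, F} and shift 2 has {B, C, E, F}, leaving only A.
So day 5 reads: B A D F E C.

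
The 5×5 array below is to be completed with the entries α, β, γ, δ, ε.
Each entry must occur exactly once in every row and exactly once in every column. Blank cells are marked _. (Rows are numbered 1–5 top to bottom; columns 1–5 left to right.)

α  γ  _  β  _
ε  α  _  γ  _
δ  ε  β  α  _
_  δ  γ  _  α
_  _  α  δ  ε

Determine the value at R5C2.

β

Row 5 already has {α, δ, ε} and column 2 already has {α, γ, δ, ε}, so row 5, column 2 must be β.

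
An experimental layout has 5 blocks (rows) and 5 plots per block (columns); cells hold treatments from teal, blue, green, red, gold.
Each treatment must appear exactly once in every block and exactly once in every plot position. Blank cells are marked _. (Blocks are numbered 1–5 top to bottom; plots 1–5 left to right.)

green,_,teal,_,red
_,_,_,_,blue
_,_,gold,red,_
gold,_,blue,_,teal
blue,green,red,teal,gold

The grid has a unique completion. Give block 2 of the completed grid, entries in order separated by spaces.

red teal green gold blue

Block 2, plot 3: block 2 has {blue} and plot 3 has {teal, blue, red, gold}, leaving only green.
Block 2, plot 4: block 2 has {blue, green} and plot 4 has {teal, red}, leaving only gold.
Block 1, plot 4: block 1 has {teal, green, red} and plot 4 has {teal, red, gold}, leaving only blue.
Block 1, plot 2: block 1 has {teal, blue, green, red} and plot 2 has {green}, leaving only gold.
Block 3, plot 1: block 3 has {red, gold} and plot 1 has {blue, green, gold}, leaving only teal.
Block 2, plot 1: block 2 has {blue, green, gold} and plot 1 has {teal, blue, green, gold}, leaving only red.
Block 2, plot 2: block 2 has {blue, green, red, gold} and plot 2 has {green, gold}, leaving only teal.
So block 2 reads: red teal green gold blue.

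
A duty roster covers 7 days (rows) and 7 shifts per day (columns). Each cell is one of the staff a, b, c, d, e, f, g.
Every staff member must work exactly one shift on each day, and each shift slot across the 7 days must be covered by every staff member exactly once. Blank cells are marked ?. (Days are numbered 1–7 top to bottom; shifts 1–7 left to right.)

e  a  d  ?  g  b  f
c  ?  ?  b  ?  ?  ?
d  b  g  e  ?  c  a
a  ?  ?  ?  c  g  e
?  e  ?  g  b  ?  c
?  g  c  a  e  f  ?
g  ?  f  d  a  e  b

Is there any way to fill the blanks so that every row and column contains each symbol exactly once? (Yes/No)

Yes

No day or shift among the givens repeats a symbol, and propagating forced cells runs into no contradiction.
One valid completion exists (for instance, e a d c g b f / c f e b d a g / d b g e f c a / a d b f c g e / f e a g b d c / b g c a e f d / g c f d a e b).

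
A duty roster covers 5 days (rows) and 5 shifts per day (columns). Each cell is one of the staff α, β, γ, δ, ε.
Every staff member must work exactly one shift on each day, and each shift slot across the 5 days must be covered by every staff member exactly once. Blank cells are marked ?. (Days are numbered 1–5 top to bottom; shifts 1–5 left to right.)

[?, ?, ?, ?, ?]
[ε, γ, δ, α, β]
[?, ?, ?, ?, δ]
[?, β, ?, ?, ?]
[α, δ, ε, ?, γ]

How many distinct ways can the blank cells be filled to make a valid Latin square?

4

Day 1, shift 1: eliminating its day and shift leaves {β, γ, δ}.
Day 1, shift 2: eliminating its day and shift leaves {α, ε}.
Day 1, shift 3: eliminating its day and shift leaves {α, β, γ}.
Day 1, shift 4: eliminating its day and shift leaves {β, γ, δ, ε}.
Day 1, shift 5: eliminating its day and shift leaves {α, ε}.
Day 3, shift 1: eliminating its day and shift leaves {β, γ}.
Day 3, shift 2: eliminating its day and shift leaves {α, ε}.
Day 3, shift 3: eliminating its day and shift leaves {α, β, γ}.
Day 3, shift 4: eliminating its day and shift leaves {β, γ, ε}.
Day 4, shift 1: eliminating its day and shift leaves {γ, δ}.
Day 4, shift 3: eliminating its day and shift leaves {α, γ}.
Day 4, shift 4: eliminating its day and shift leaves {γ, δ, ε}.
Day 4, shift 5: eliminating its day and shift leaves {α, ε}.
Day 5, shift 4: eliminating its day and shift leaves {β}.
Enumerating the assignments across these blanks that avoid any day or shift repeat gives 4 completions.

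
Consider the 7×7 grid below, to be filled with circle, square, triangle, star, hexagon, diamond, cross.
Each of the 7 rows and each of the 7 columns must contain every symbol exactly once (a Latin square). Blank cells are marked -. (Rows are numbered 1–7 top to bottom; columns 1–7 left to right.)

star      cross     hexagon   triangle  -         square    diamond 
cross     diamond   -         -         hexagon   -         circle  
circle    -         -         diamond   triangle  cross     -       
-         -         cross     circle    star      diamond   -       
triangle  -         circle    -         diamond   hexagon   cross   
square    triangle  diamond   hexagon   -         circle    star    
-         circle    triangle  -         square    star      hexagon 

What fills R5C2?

star

Row 1, column 5: row 1 has {square, triangle, star, hexagon, diamond, cross} and column 5 has {square, triangle, star, hexagon, diamond}, leaving only circle.
Row 2, column 6: row 2 has {circle, hexagon, diamond, cross} and column 6 has {circle, square, star, hexagon, diamond, cross}, leaving only triangle.
Row 3, column 7: row 3 has {circle, triangle, diamond, cross} and column 7 has {circle, star, hexagon, diamond, cross}, leaving only square.
Row 3, column 3: row 3 has {circle, square, triangle, diamond, cross} and column 3 has {circle, triangle, hexagon, diamond, cross}, leaving only star.
Row 2, column 3: row 2 has {circle, triangle, hexagon, diamond, cross} and column 3 has {circle, triangle, star, hexagon, diamond, cross}, leaving only square.
Row 2, column 4: row 2 has {circle, square, triangle, hexagon, diamond, cross} and column 4 has {circle, triangle, hexagon, diamond}, leaving only star.
Row 3, column 2: row 3 has {circle, square, triangle, star, diamond, cross} and column 2 has {circle, triangle, diamond, cross}, leaving only hexagon.
Row 4, column 1: row 4 has {circle, star, diamond, cross} and column 1 has {circle, square, triangle, star, cross}, leaving only hexagon.
Row 4, column 2: row 4 has {circle, star, hexagon, diamond, cross} and column 2 has {circle, triangle, hexagon, diamond, cross}, leaving only square.
Row 5 already has {circle, triangle, hexagon, diamond, cross} and column 2 already has {circle, square, triangle, hexagon, diamond, cross}, so row 5, column 2 must be star.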